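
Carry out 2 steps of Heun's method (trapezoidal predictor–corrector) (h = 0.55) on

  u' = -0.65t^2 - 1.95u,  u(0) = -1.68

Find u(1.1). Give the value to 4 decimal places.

Heun: k1 = f(t_n, u_n); k2 = f(t_n + h, u_n + h·k1); u_{n+1} = u_n + (h/2)·(k1 + k2).
t=0.000000, u=-1.680000:
  k1 = f(0.000000, -1.680000) = 3.276000
  k2 = f(0.550000, 0.121800) = -0.434135
  u ← -1.680000 + (0.55/2)·(3.276000 + (-0.434135)) = -0.898487
t=0.550000, u=-0.898487:
  k1 = f(0.550000, -0.898487) = 1.555425
  k2 = f(1.100000, -0.043003) = -0.702643
  u ← -0.898487 + (0.55/2)·(1.555425 + (-0.702643)) = -0.663972
u(1.1) ≈ -0.6640

-0.6640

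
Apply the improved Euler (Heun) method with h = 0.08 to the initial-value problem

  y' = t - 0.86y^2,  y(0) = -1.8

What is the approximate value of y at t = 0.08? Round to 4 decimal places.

-2.0490

Heun: k1 = f(t_n, y_n); k2 = f(t_n + h, y_n + h·k1); y_{n+1} = y_n + (h/2)·(k1 + k2).
t=0.000000, y=-1.800000:
  k1 = f(0.000000, -1.800000) = -2.786400
  k2 = f(0.080000, -2.022912) = -3.439269
  y ← -1.800000 + (0.08/2)·(-2.786400 + (-3.439269)) = -2.049027
y(0.08) ≈ -2.0490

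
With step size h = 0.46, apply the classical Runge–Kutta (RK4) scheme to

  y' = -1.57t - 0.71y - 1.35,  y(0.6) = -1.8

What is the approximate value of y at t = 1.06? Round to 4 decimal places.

RK4: k1 = f(t_n, y_n); k2 = f(t_n + h/2, y_n + (h/2)·k1); k3 = f(t_n + h/2, y_n + (h/2)·k2); k4 = f(t_n + h, y_n + h·k3); y_{n+1} = y_n + (h/6)·(k1 + 2k2 + 2k3 + k4).
t=0.600000, y=-1.800000:
  k1 = f(0.600000, -1.800000) = -1.014000
  k2 = f(0.830000, -2.033220) = -1.209514
  k3 = f(0.830000, -2.078188) = -1.177586
  k4 = f(1.060000, -2.341690) = -1.351600
  y ← -1.800000 + (0.46/6)·(k1 + 2k2 + 2k3 + k4) = -2.347385
y(1.06) ≈ -2.3474

-2.3474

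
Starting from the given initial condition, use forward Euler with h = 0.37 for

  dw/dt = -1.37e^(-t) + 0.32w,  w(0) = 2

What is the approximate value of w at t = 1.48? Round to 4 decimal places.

Euler: w_{n+1} = w_n + h·f(t_n, w_n).
t=0.000000, w=2.000000: f=-0.730000 → w ← 2.000000 + 0.37·(-0.730000) = 1.729900
t=0.370000, w=1.729900: f=-0.392738 → w ← 1.729900 + 0.37·(-0.392738) = 1.584587
t=0.740000, w=1.584587: f=-0.146578 → w ← 1.584587 + 0.37·(-0.146578) = 1.530353
t=1.110000, w=1.530353: f=0.038217 → w ← 1.530353 + 0.37·0.038217 = 1.544493
w(1.48) ≈ 1.5445

1.5445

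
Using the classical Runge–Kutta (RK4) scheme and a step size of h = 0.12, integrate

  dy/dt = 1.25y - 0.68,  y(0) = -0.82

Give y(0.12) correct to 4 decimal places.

RK4: k1 = f(t_n, y_n); k2 = f(t_n + h/2, y_n + (h/2)·k1); k3 = f(t_n + h/2, y_n + (h/2)·k2); k4 = f(t_n + h, y_n + h·k3); y_{n+1} = y_n + (h/6)·(k1 + 2k2 + 2k3 + k4).
t=0.000000, y=-0.820000:
  k1 = f(0.000000, -0.820000) = -1.705000
  k2 = f(0.060000, -0.922300) = -1.832875
  k3 = f(0.060000, -0.929972) = -1.842466
  k4 = f(0.120000, -1.041096) = -1.981370
  y ← -0.820000 + (0.12/6)·(k1 + 2k2 + 2k3 + k4) = -1.040741
y(0.12) ≈ -1.0407

-1.0407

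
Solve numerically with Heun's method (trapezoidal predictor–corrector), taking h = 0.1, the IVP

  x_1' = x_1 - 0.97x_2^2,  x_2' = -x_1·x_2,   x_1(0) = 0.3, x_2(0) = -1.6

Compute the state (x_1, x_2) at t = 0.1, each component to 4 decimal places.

0.0781, -1.5697

Heun on (x_1,x_2): k1 = f(t_n, state_n); k2 = f(t_n + h, state_n + h·k1); state_{n+1} = state_n + (h/2)·(k1 + k2).
0.000000: (0.300000, -1.600000)
  k1 = (-2.183200, 0.480000)
  predictor → (0.081680, -1.552000)
  k2 = (-2.254763, 0.126767)
  → (0.078102, -1.569662)
(x_1(0.1), x_2(0.1)) ≈ (0.0781, -1.5697)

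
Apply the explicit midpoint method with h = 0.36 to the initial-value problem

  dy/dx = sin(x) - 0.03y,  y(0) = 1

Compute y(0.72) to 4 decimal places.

Midpoint: k1 = f(x_n, y_n); k2 = f(x_n + h/2, y_n + (h/2)·k1); y_{n+1} = y_n + h·k2.
x=0.000000, y=1.000000:
  k1 = f(0.000000, 1.000000) = -0.030000
  k2 = f(0.180000, 0.994600) = 0.149192
  y ← 1.000000 + 0.36·0.149192 = 1.053709
x=0.360000, y=1.053709:
  k1 = f(0.360000, 1.053709) = 0.320663
  k2 = f(0.540000, 1.111428) = 0.480793
  y ← 1.053709 + 0.36·0.480793 = 1.226794
y(0.72) ≈ 1.2268

1.2268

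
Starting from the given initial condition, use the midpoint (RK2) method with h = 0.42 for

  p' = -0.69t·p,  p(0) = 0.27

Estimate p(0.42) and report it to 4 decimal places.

Midpoint: k1 = f(t_n, p_n); k2 = f(t_n + h/2, p_n + (h/2)·k1); p_{n+1} = p_n + h·k2.
t=0.000000, p=0.270000:
  k1 = f(0.000000, 0.270000) = 0.000000
  k2 = f(0.210000, 0.270000) = -0.039123
  p ← 0.270000 + 0.42·(-0.039123) = 0.253568
p(0.42) ≈ 0.2536

0.2536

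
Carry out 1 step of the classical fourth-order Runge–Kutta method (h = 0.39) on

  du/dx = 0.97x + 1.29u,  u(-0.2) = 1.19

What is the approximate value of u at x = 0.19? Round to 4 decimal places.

RK4: k1 = f(x_n, u_n); k2 = f(x_n + h/2, u_n + (h/2)·k1); k3 = f(x_n + h/2, u_n + (h/2)·k2); k4 = f(x_n + h, u_n + h·k3); u_{n+1} = u_n + (h/6)·(k1 + 2k2 + 2k3 + k4).
x=-0.200000, u=1.190000:
  k1 = f(-0.200000, 1.190000) = 1.341100
  k2 = f(-0.005000, 1.451515) = 1.867604
  k3 = f(-0.005000, 1.554183) = 2.000046
  k4 = f(0.190000, 1.970018) = 2.725623
  u ← 1.190000 + (0.39/6)·(k1 + 2k2 + 2k3 + k4) = 1.957131
u(0.19) ≈ 1.9571

1.9571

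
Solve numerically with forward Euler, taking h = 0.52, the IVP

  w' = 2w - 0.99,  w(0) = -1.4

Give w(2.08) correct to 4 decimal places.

-32.3243

Euler: w_{n+1} = w_n + h·f(s_n, w_n).
s=0.000000, w=-1.400000: f=-3.790000 → w ← -1.400000 + 0.52·(-3.790000) = -3.370800
s=0.520000, w=-3.370800: f=-7.731600 → w ← -3.370800 + 0.52·(-7.731600) = -7.391232
s=1.040000, w=-7.391232: f=-15.772464 → w ← -7.391232 + 0.52·(-15.772464) = -15.592913
s=1.560000, w=-15.592913: f=-32.175827 → w ← -15.592913 + 0.52·(-32.175827) = -32.324343
w(2.08) ≈ -32.3243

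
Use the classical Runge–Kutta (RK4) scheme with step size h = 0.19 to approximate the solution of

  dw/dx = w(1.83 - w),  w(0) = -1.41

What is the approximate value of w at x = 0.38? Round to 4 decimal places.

-11.4424

RK4: k1 = f(x_n, w_n); k2 = f(x_n + h/2, w_n + (h/2)·k1); k3 = f(x_n + h/2, w_n + (h/2)·k2); k4 = f(x_n + h, w_n + h·k3); w_{n+1} = w_n + (h/6)·(k1 + 2k2 + 2k3 + k4).
x=0.000000, w=-1.410000:
  k1 = f(0.000000, -1.410000) = -4.568400
  k2 = f(0.095000, -1.843998) = -6.774845
  k3 = f(0.095000, -2.053610) = -7.975422
  k4 = f(0.190000, -2.925330) = -13.910911
  w ← -1.410000 + (0.19/6)·(k1 + 2k2 + 2k3 + k4) = -2.929362
x=0.190000, w=-2.929362:
  k1 = f(0.190000, -2.929362) = -13.941892
  k2 = f(0.285000, -4.253842) = -25.879698
  k3 = f(0.285000, -5.387933) = -38.889740
  k4 = f(0.380000, -10.318412) = -125.352326
  w ← -2.929362 + (0.19/6)·(k1 + 2k2 + 2k3 + k4) = -11.442410
w(0.38) ≈ -11.4424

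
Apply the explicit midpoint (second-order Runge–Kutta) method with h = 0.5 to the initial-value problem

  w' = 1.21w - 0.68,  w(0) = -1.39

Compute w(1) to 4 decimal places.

-5.6785

Midpoint: k1 = f(x_n, w_n); k2 = f(x_n + h/2, w_n + (h/2)·k1); w_{n+1} = w_n + h·k2.
x=0.000000, w=-1.390000:
  k1 = f(0.000000, -1.390000) = -2.361900
  k2 = f(0.250000, -1.980475) = -3.076375
  w ← -1.390000 + 0.5·(-3.076375) = -2.928187
x=0.500000, w=-2.928187:
  k1 = f(0.500000, -2.928187) = -4.223107
  k2 = f(0.750000, -3.983964) = -5.500597
  w ← -2.928187 + 0.5·(-5.500597) = -5.678486
w(1) ≈ -5.6785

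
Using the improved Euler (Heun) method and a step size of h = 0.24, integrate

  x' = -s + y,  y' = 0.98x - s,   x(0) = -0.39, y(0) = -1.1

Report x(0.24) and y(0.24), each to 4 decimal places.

Heun on (x,y): k1 = f(s_n, state_n); k2 = f(s_n + h, state_n + h·k1); state_{n+1} = state_n + (h/2)·(k1 + k2).
0.000000: (-0.390000, -1.100000)
  k1 = (-1.100000, -0.382200)
  predictor → (-0.654000, -1.191728)
  k2 = (-1.431728, -0.880920)
  → (-0.693807, -1.251574)
(x(0.24), y(0.24)) ≈ (-0.6938, -1.2516)

-0.6938, -1.2516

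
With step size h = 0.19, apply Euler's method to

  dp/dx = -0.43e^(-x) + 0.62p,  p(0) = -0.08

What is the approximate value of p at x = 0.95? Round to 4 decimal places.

Euler: p_{n+1} = p_n + h·f(x_n, p_n).
x=0.000000, p=-0.080000: f=-0.479600 → p ← -0.080000 + 0.19·(-0.479600) = -0.171124
x=0.190000, p=-0.171124: f=-0.461689 → p ← -0.171124 + 0.19·(-0.461689) = -0.258845
x=0.380000, p=-0.258845: f=-0.454544 → p ← -0.258845 + 0.19·(-0.454544) = -0.345208
x=0.570000, p=-0.345208: f=-0.457205 → p ← -0.345208 + 0.19·(-0.457205) = -0.432077
x=0.760000, p=-0.432077: f=-0.468985 → p ← -0.432077 + 0.19·(-0.468985) = -0.521184
p(0.95) ≈ -0.5212

-0.5212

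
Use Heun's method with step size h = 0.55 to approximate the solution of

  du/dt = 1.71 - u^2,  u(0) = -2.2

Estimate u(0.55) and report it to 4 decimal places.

-6.8195

Heun: k1 = f(t_n, u_n); k2 = f(t_n + h, u_n + h·k1); u_{n+1} = u_n + (h/2)·(k1 + k2).
t=0.000000, u=-2.200000:
  k1 = f(0.000000, -2.200000) = -3.130000
  k2 = f(0.550000, -3.921500) = -13.668162
  u ← -2.200000 + (0.55/2)·(-3.130000 + (-13.668162)) = -6.819495
u(0.55) ≈ -6.8195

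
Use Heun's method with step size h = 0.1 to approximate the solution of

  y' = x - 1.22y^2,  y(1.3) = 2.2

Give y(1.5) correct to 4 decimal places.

1.6389

Heun: k1 = f(x_n, y_n); k2 = f(x_n + h, y_n + h·k1); y_{n+1} = y_n + (h/2)·(k1 + k2).
x=1.300000, y=2.200000:
  k1 = f(1.300000, 2.200000) = -4.604800
  k2 = f(1.400000, 1.739520) = -2.291634
  y ← 2.200000 + (0.1/2)·(-4.604800 + (-2.291634)) = 1.855178
x=1.400000, y=1.855178:
  k1 = f(1.400000, 1.855178) = -2.798857
  k2 = f(1.500000, 1.575293) = -1.527487
  y ← 1.855178 + (0.1/2)·(-2.798857 + (-1.527487)) = 1.638861
y(1.5) ≈ 1.6389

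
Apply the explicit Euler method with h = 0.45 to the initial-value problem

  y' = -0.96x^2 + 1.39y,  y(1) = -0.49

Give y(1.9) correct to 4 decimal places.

-2.9052

Euler: y_{n+1} = y_n + h·f(x_n, y_n).
x=1.000000, y=-0.490000: f=-1.641100 → y ← -0.490000 + 0.45·(-1.641100) = -1.228495
x=1.450000, y=-1.228495: f=-3.726008 → y ← -1.228495 + 0.45·(-3.726008) = -2.905199
y(1.9) ≈ -2.9052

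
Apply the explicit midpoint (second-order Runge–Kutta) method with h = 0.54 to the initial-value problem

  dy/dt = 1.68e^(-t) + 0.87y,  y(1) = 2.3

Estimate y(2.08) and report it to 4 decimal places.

6.4635

Midpoint: k1 = f(t_n, y_n); k2 = f(t_n + h/2, y_n + (h/2)·k1); y_{n+1} = y_n + h·k2.
t=1.000000, y=2.300000:
  k1 = f(1.000000, 2.300000) = 2.619037
  k2 = f(1.270000, 3.007140) = 3.088009
  y ← 2.300000 + 0.54·3.088009 = 3.967525
t=1.540000, y=3.967525:
  k1 = f(1.540000, 3.967525) = 3.811907
  k2 = f(1.810000, 4.996740) = 4.622103
  y ← 3.967525 + 0.54·4.622103 = 6.463460
y(2.08) ≈ 6.4635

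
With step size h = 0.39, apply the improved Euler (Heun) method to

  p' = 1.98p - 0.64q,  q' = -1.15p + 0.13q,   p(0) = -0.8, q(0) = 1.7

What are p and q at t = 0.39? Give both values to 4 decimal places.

-2.3000, 2.3900

Heun on (p,q): k1 = f(t_n, state_n); k2 = f(t_n + h, state_n + h·k1); state_{n+1} = state_n + (h/2)·(k1 + k2).
0.000000: (-0.800000, 1.700000)
  k1 = (-2.672000, 1.141000)
  predictor → (-1.842080, 2.144990)
  k2 = (-5.020112, 2.397241)
  → (-2.299962, 2.389957)
(p(0.39), q(0.39)) ≈ (-2.3000, 2.3900)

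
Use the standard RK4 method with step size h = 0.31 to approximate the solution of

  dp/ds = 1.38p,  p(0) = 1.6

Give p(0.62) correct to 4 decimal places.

RK4: k1 = f(s_n, p_n); k2 = f(s_n + h/2, p_n + (h/2)·k1); k3 = f(s_n + h/2, p_n + (h/2)·k2); k4 = f(s_n + h, p_n + h·k3); p_{n+1} = p_n + (h/6)·(k1 + 2k2 + 2k3 + k4).
s=0.000000, p=1.600000:
  k1 = f(0.000000, 1.600000) = 2.208000
  k2 = f(0.155000, 1.942240) = 2.680291
  k3 = f(0.155000, 2.015445) = 2.781314
  k4 = f(0.310000, 2.462207) = 3.397846
  p ← 1.600000 + (0.31/6)·(k1 + 2k2 + 2k3 + k4) = 2.454001
s=0.310000, p=2.454001:
  k1 = f(0.310000, 2.454001) = 3.386522
  k2 = f(0.465000, 2.978912) = 4.110899
  k3 = f(0.465000, 3.091191) = 4.265843
  k4 = f(0.620000, 3.776413) = 5.211449
  p ← 2.454001 + (0.31/6)·(k1 + 2k2 + 2k3 + k4) = 3.763826
p(0.62) ≈ 3.7638

3.7638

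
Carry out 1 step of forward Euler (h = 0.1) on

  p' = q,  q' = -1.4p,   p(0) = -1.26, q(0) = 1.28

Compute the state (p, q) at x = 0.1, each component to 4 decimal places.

-1.1320, 1.4564

Euler on (p,q): p_{n+1} = p_n + h·p', q_{n+1} = q_n + h·q'.
0.000000: (-1.260000, 1.280000); f=(1.280000, 1.764000) → (-1.132000, 1.456400)
(p(0.1), q(0.1)) ≈ (-1.1320, 1.4564)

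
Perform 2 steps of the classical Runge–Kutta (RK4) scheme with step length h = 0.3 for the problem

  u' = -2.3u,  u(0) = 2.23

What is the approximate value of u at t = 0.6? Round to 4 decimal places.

0.5636

RK4: k1 = f(t_n, u_n); k2 = f(t_n + h/2, u_n + (h/2)·k1); k3 = f(t_n + h/2, u_n + (h/2)·k2); k4 = f(t_n + h, u_n + h·k3); u_{n+1} = u_n + (h/6)·(k1 + 2k2 + 2k3 + k4).
t=0.000000, u=2.230000:
  k1 = f(0.000000, 2.230000) = -5.129000
  k2 = f(0.150000, 1.460650) = -3.359495
  k3 = f(0.150000, 1.726076) = -3.969974
  k4 = f(0.300000, 1.039008) = -2.389718
  u ← 2.230000 + (0.3/6)·(k1 + 2k2 + 2k3 + k4) = 1.121117
t=0.300000, u=1.121117:
  k1 = f(0.300000, 1.121117) = -2.578570
  k2 = f(0.450000, 0.734332) = -1.688963
  k3 = f(0.450000, 0.867773) = -1.995877
  k4 = f(0.600000, 0.522354) = -1.201414
  u ← 1.121117 + (0.3/6)·(k1 + 2k2 + 2k3 + k4) = 0.563634
u(0.6) ≈ 0.5636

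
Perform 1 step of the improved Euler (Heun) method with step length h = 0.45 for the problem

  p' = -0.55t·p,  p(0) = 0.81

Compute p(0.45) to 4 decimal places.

0.7649

Heun: k1 = f(t_n, p_n); k2 = f(t_n + h, p_n + h·k1); p_{n+1} = p_n + (h/2)·(k1 + k2).
t=0.000000, p=0.810000:
  k1 = f(0.000000, 0.810000) = 0.000000
  k2 = f(0.450000, 0.810000) = -0.200475
  p ← 0.810000 + (0.45/2)·(0.000000 + (-0.200475)) = 0.764893
p(0.45) ≈ 0.7649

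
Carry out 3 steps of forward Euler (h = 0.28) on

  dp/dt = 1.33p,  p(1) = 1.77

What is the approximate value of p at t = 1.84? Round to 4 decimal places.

4.5753

Euler: p_{n+1} = p_n + h·f(t_n, p_n).
t=1.000000, p=1.770000: f=2.354100 → p ← 1.770000 + 0.28·2.354100 = 2.429148
t=1.280000, p=2.429148: f=3.230767 → p ← 2.429148 + 0.28·3.230767 = 3.333763
t=1.560000, p=3.333763: f=4.433904 → p ← 3.333763 + 0.28·4.433904 = 4.575256
p(1.84) ≈ 4.5753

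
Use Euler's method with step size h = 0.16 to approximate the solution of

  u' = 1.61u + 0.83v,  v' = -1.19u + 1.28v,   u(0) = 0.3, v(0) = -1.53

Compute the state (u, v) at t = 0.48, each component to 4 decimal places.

Euler on (u,v): u_{n+1} = u_n + h·u', v_{n+1} = v_n + h·v'.
0.000000: (0.300000, -1.530000); f=(-0.786900, -2.315400) → (0.174096, -1.900464)
0.160000: (0.174096, -1.900464); f=(-1.297091, -2.639768) → (-0.033438, -2.322827)
0.320000: (-0.033438, -2.322827); f=(-1.981782, -2.933427) → (-0.350524, -2.792175)
(u(0.48), v(0.48)) ≈ (-0.3505, -2.7922)

-0.3505, -2.7922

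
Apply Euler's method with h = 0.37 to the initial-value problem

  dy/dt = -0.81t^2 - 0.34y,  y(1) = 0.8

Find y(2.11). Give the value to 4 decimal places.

Euler: y_{n+1} = y_n + h·f(t_n, y_n).
t=1.000000, y=0.800000: f=-1.082000 → y ← 0.800000 + 0.37·(-1.082000) = 0.399660
t=1.370000, y=0.399660: f=-1.656173 → y ← 0.399660 + 0.37·(-1.656173) = -0.213124
t=1.740000, y=-0.213124: f=-2.379894 → y ← -0.213124 + 0.37·(-2.379894) = -1.093685
y(2.11) ≈ -1.0937

-1.0937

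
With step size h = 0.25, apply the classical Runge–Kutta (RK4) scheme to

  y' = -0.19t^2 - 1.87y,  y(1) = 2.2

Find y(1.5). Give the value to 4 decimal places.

0.7605

RK4: k1 = f(t_n, y_n); k2 = f(t_n + h/2, y_n + (h/2)·k1); k3 = f(t_n + h/2, y_n + (h/2)·k2); k4 = f(t_n + h, y_n + h·k3); y_{n+1} = y_n + (h/6)·(k1 + 2k2 + 2k3 + k4).
t=1.000000, y=2.200000:
  k1 = f(1.000000, 2.200000) = -4.304000
  k2 = f(1.125000, 1.662000) = -3.348409
  k3 = f(1.125000, 1.781449) = -3.571778
  k4 = f(1.250000, 1.307055) = -2.741069
  y ← 2.200000 + (0.25/6)·(k1 + 2k2 + 2k3 + k4) = 1.329773
t=1.250000, y=1.329773:
  k1 = f(1.250000, 1.329773) = -2.783551
  k2 = f(1.375000, 0.981829) = -2.195240
  k3 = f(1.375000, 1.055368) = -2.332757
  k4 = f(1.500000, 0.746584) = -1.823612
  y ← 1.329773 + (0.25/6)·(k1 + 2k2 + 2k3 + k4) = 0.760475
y(1.5) ≈ 0.7605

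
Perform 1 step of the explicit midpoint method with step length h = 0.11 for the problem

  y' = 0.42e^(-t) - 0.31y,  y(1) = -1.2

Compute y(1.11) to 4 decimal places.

Midpoint: k1 = f(t_n, y_n); k2 = f(t_n + h/2, y_n + (h/2)·k1); y_{n+1} = y_n + h·k2.
t=1.000000, y=-1.200000:
  k1 = f(1.000000, -1.200000) = 0.526509
  k2 = f(1.055000, -1.171042) = 0.509264
  y ← -1.200000 + 0.11·0.509264 = -1.143981
y(1.11) ≈ -1.1440

-1.1440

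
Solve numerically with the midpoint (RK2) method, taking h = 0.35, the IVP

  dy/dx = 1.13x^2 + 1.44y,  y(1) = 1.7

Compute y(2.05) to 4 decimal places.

Midpoint: k1 = f(x_n, y_n); k2 = f(x_n + h/2, y_n + (h/2)·k1); y_{n+1} = y_n + h·k2.
x=1.000000, y=1.700000:
  k1 = f(1.000000, 1.700000) = 3.578000
  k2 = f(1.175000, 2.326150) = 4.909762
  y ← 1.700000 + 0.35·4.909762 = 3.418417
x=1.350000, y=3.418417:
  k1 = f(1.350000, 3.418417) = 6.981945
  k2 = f(1.525000, 4.640257) = 9.309927
  y ← 3.418417 + 0.35·9.309927 = 6.676891
x=1.700000, y=6.676891:
  k1 = f(1.700000, 6.676891) = 12.880423
  k2 = f(1.875000, 8.930965) = 16.833246
  y ← 6.676891 + 0.35·16.833246 = 12.568527
y(2.05) ≈ 12.5685

12.5685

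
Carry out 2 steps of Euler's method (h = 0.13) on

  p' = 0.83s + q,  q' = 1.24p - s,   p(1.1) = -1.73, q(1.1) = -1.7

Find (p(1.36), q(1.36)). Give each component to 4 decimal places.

-1.9754, -2.5771

Euler on (p,q): p_{n+1} = p_n + h·p', q_{n+1} = q_n + h·q'.
1.100000: (-1.730000, -1.700000); f=(-0.787000, -3.245200) → (-1.832310, -2.121876)
1.230000: (-1.832310, -2.121876); f=(-1.100976, -3.502064) → (-1.975437, -2.577144)
(p(1.36), q(1.36)) ≈ (-1.9754, -2.5771)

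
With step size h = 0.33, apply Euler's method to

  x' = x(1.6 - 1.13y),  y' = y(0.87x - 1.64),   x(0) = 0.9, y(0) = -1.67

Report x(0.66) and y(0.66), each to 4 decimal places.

3.8222, -1.2151

Euler on (x,y): x_{n+1} = x_n + h·x', y_{n+1} = y_n + h·y'.
0.000000: (0.900000, -1.670000); f=(3.138390, 1.431190) → (1.935669, -1.197707)
0.330000: (1.935669, -1.197707); f=(5.716822, -0.052737) → (3.822220, -1.215111)
(x(0.66), y(0.66)) ≈ (3.8222, -1.2151)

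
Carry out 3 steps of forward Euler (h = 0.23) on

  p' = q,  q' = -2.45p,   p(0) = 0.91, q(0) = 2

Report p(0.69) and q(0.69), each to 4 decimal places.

Euler on (p,q): p_{n+1} = p_n + h·p', q_{n+1} = q_n + h·q'.
0.000000: (0.910000, 2.000000); f=(2.000000, -2.229500) → (1.370000, 1.487215)
0.230000: (1.370000, 1.487215); f=(1.487215, -3.356500) → (1.712059, 0.715220)
0.460000: (1.712059, 0.715220); f=(0.715220, -4.194546) → (1.876560, -0.249526)
(p(0.69), q(0.69)) ≈ (1.8766, -0.2495)

1.8766, -0.2495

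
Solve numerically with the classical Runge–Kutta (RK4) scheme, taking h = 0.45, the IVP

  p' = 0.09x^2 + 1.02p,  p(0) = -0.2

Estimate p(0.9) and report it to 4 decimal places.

-0.4728

RK4: k1 = f(x_n, p_n); k2 = f(x_n + h/2, p_n + (h/2)·k1); k3 = f(x_n + h/2, p_n + (h/2)·k2); k4 = f(x_n + h, p_n + h·k3); p_{n+1} = p_n + (h/6)·(k1 + 2k2 + 2k3 + k4).
x=0.000000, p=-0.200000:
  k1 = f(0.000000, -0.200000) = -0.204000
  k2 = f(0.225000, -0.245900) = -0.246262
  k3 = f(0.225000, -0.255409) = -0.255961
  k4 = f(0.450000, -0.315182) = -0.303261
  p ← -0.200000 + (0.45/6)·(k1 + 2k2 + 2k3 + k4) = -0.313378
x=0.450000, p=-0.313378:
  k1 = f(0.450000, -0.313378) = -0.301421
  k2 = f(0.675000, -0.381198) = -0.347815
  k3 = f(0.675000, -0.391636) = -0.358463
  k4 = f(0.900000, -0.474686) = -0.411280
  p ← -0.313378 + (0.45/6)·(k1 + 2k2 + 2k3 + k4) = -0.472772
p(0.9) ≈ -0.4728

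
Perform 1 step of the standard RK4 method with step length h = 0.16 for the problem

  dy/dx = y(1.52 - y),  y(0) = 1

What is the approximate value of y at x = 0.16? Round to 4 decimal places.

RK4: k1 = f(x_n, y_n); k2 = f(x_n + h/2, y_n + (h/2)·k1); k3 = f(x_n + h/2, y_n + (h/2)·k2); k4 = f(x_n + h, y_n + h·k3); y_{n+1} = y_n + (h/6)·(k1 + 2k2 + 2k3 + k4).
x=0.000000, y=1.000000:
  k1 = f(0.000000, 1.000000) = 0.520000
  k2 = f(0.080000, 1.041600) = 0.498301
  k3 = f(0.080000, 1.039864) = 0.499276
  k4 = f(0.160000, 1.079884) = 0.475274
  y ← 1.000000 + (0.16/6)·(k1 + 2k2 + 2k3 + k4) = 1.079745
y(0.16) ≈ 1.0797

1.0797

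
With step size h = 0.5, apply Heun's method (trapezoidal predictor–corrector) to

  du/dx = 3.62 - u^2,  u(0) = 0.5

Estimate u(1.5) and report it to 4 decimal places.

1.3738

Heun: k1 = f(x_n, u_n); k2 = f(x_n + h, u_n + h·k1); u_{n+1} = u_n + (h/2)·(k1 + k2).
x=0.000000, u=0.500000:
  k1 = f(0.000000, 0.500000) = 3.370000
  k2 = f(0.500000, 2.185000) = -1.154225
  u ← 0.500000 + (0.5/2)·(3.370000 + (-1.154225)) = 1.053944
x=0.500000, u=1.053944:
  k1 = f(0.500000, 1.053944) = 2.509203
  k2 = f(1.000000, 2.308545) = -1.709380
  u ← 1.053944 + (0.5/2)·(2.509203 + (-1.709380)) = 1.253899
x=1.000000, u=1.253899:
  k1 = f(1.000000, 1.253899) = 2.047736
  k2 = f(1.500000, 2.277768) = -1.568225
  u ← 1.253899 + (0.5/2)·(2.047736 + (-1.568225)) = 1.373777
u(1.5) ≈ 1.3738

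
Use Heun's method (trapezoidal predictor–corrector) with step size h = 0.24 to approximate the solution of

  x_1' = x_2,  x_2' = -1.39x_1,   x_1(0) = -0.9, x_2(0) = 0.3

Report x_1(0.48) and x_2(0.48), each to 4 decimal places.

-0.6191, 0.8289

Heun on (x_1,x_2): k1 = f(t_n, state_n); k2 = f(t_n + h, state_n + h·k1); state_{n+1} = state_n + (h/2)·(k1 + k2).
0.000000: (-0.900000, 0.300000)
  k1 = (0.300000, 1.251000)
  predictor → (-0.828000, 0.600240)
  k2 = (0.600240, 1.150920)
  → (-0.791971, 0.588230)
0.240000: (-0.791971, 0.588230)
  k1 = (0.588230, 1.100840)
  predictor → (-0.650796, 0.852432)
  k2 = (0.852432, 0.904606)
  → (-0.619092, 0.828884)
(x_1(0.48), x_2(0.48)) ≈ (-0.6191, 0.8289)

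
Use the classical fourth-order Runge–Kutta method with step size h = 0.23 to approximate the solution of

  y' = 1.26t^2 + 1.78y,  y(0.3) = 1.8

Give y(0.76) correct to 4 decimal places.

RK4: k1 = f(t_n, y_n); k2 = f(t_n + h/2, y_n + (h/2)·k1); k3 = f(t_n + h/2, y_n + (h/2)·k2); k4 = f(t_n + h, y_n + h·k3); y_{n+1} = y_n + (h/6)·(k1 + 2k2 + 2k3 + k4).
t=0.300000, y=1.800000:
  k1 = f(0.300000, 1.800000) = 3.317400
  k2 = f(0.415000, 2.181501) = 4.100075
  k3 = f(0.415000, 2.271509) = 4.260289
  k4 = f(0.530000, 2.779866) = 5.302096
  y ← 1.800000 + (0.23/6)·(k1 + 2k2 + 2k3 + k4) = 2.771375
t=0.530000, y=2.771375:
  k1 = f(0.530000, 2.771375) = 5.286982
  k2 = f(0.645000, 3.379378) = 6.539485
  k3 = f(0.645000, 3.523416) = 6.795872
  k4 = f(0.760000, 4.334426) = 8.443054
  y ← 2.771375 + (0.23/6)·(k1 + 2k2 + 2k3 + k4) = 4.320071
y(0.76) ≈ 4.3201

4.3201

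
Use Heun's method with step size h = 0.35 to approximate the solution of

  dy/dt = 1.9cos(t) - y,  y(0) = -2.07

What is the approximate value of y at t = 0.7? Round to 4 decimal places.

-0.2140

Heun: k1 = f(t_n, y_n); k2 = f(t_n + h, y_n + h·k1); y_{n+1} = y_n + (h/2)·(k1 + k2).
t=0.000000, y=-2.070000:
  k1 = f(0.000000, -2.070000) = 3.970000
  k2 = f(0.350000, -0.680500) = 2.465308
  y ← -2.070000 + (0.35/2)·(3.970000 + 2.465308) = -0.943821
t=0.350000, y=-0.943821:
  k1 = f(0.350000, -0.943821) = 2.728629
  k2 = f(0.700000, 0.011199) = 1.442001
  y ← -0.943821 + (0.35/2)·(2.728629 + 1.442001) = -0.213961
y(0.7) ≈ -0.2140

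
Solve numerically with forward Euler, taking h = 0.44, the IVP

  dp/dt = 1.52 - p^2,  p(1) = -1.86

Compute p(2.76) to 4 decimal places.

Euler: p_{n+1} = p_n + h·f(t_n, p_n).
t=1.000000, p=-1.860000: f=-1.939600 → p ← -1.860000 + 0.44·(-1.939600) = -2.713424
t=1.440000, p=-2.713424: f=-5.842670 → p ← -2.713424 + 0.44·(-5.842670) = -5.284199
t=1.880000, p=-5.284199: f=-26.402756 → p ← -5.284199 + 0.44·(-26.402756) = -16.901411
t=2.320000, p=-16.901411: f=-284.137706 → p ← -16.901411 + 0.44·(-284.137706) = -141.922002
p(2.76) ≈ -141.9220

-141.9220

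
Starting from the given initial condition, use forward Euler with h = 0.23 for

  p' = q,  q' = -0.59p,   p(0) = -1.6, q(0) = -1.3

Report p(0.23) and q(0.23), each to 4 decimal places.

Euler on (p,q): p_{n+1} = p_n + h·p', q_{n+1} = q_n + h·q'.
0.000000: (-1.600000, -1.300000); f=(-1.300000, 0.944000) → (-1.899000, -1.082880)
(p(0.23), q(0.23)) ≈ (-1.8990, -1.0829)

-1.8990, -1.0829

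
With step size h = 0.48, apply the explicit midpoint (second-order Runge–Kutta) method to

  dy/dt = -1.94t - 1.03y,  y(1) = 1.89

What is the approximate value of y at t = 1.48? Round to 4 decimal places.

Midpoint: k1 = f(t_n, y_n); k2 = f(t_n + h/2, y_n + (h/2)·k1); y_{n+1} = y_n + h·k2.
t=1.000000, y=1.890000:
  k1 = f(1.000000, 1.890000) = -3.886700
  k2 = f(1.240000, 0.957192) = -3.391508
  y ← 1.890000 + 0.48·(-3.391508) = 0.262076
y(1.48) ≈ 0.2621

0.2621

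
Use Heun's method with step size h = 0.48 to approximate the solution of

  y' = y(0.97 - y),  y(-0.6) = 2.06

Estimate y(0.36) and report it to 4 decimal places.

1.2785

Heun: k1 = f(x_n, y_n); k2 = f(x_n + h, y_n + h·k1); y_{n+1} = y_n + (h/2)·(k1 + k2).
x=-0.600000, y=2.060000:
  k1 = f(-0.600000, 2.060000) = -2.245400
  k2 = f(-0.120000, 0.982208) = -0.011991
  y ← 2.060000 + (0.48/2)·(-2.245400 + (-0.011991)) = 1.518226
x=-0.120000, y=1.518226:
  k1 = f(-0.120000, 1.518226) = -0.832331
  k2 = f(0.360000, 1.118707) = -0.166360
  y ← 1.518226 + (0.48/2)·(-0.832331 + (-0.166360)) = 1.278540
y(0.36) ≈ 1.2785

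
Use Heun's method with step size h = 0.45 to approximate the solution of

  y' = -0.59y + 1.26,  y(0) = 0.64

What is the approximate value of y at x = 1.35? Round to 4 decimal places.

1.4535

Heun: k1 = f(x_n, y_n); k2 = f(x_n + h, y_n + h·k1); y_{n+1} = y_n + (h/2)·(k1 + k2).
x=0.000000, y=0.640000:
  k1 = f(0.000000, 0.640000) = 0.882400
  k2 = f(0.450000, 1.037080) = 0.648123
  y ← 0.640000 + (0.45/2)·(0.882400 + 0.648123) = 0.984368
x=0.450000, y=0.984368:
  k1 = f(0.450000, 0.984368) = 0.679223
  k2 = f(0.900000, 1.290018) = 0.498889
  y ← 0.984368 + (0.45/2)·(0.679223 + 0.498889) = 1.249443
x=0.900000, y=1.249443:
  k1 = f(0.900000, 1.249443) = 0.522829
  k2 = f(1.350000, 1.484716) = 0.384018
  y ← 1.249443 + (0.45/2)·(0.522829 + 0.384018) = 1.453483
y(1.35) ≈ 1.4535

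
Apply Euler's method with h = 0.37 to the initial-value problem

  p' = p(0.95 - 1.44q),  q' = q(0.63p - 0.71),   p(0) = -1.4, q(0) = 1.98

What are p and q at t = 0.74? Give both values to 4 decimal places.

Euler on (p,q): p_{n+1} = p_n + h·p', q_{n+1} = q_n + h·q'.
0.000000: (-1.400000, 1.980000); f=(2.661680, -3.152160) → (-0.415178, 0.813701)
0.370000: (-0.415178, 0.813701); f=(0.092057, -0.790561) → (-0.381117, 0.521193)
(p(0.74), q(0.74)) ≈ (-0.3811, 0.5212)

-0.3811, 0.5212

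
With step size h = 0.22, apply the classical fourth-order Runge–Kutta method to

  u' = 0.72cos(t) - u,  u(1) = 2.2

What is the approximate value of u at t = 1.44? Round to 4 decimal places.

RK4: k1 = f(t_n, u_n); k2 = f(t_n + h/2, u_n + (h/2)·k1); k3 = f(t_n + h/2, u_n + (h/2)·k2); k4 = f(t_n + h, u_n + h·k3); u_{n+1} = u_n + (h/6)·(k1 + 2k2 + 2k3 + k4).
t=1.000000, u=2.200000:
  k1 = f(1.000000, 2.200000) = -1.810982
  k2 = f(1.110000, 2.000792) = -1.680636
  k3 = f(1.110000, 2.015130) = -1.694974
  k4 = f(1.220000, 1.827106) = -1.579681
  u ← 2.200000 + (0.22/6)·(k1 + 2k2 + 2k3 + k4) = 1.828131
t=1.220000, u=1.828131:
  k1 = f(1.220000, 1.828131) = -1.580706
  k2 = f(1.330000, 1.654253) = -1.482551
  k3 = f(1.330000, 1.665050) = -1.493348
  k4 = f(1.440000, 1.499595) = -1.405689
  u ← 1.828131 + (0.22/6)·(k1 + 2k2 + 2k3 + k4) = 1.500397
u(1.44) ≈ 1.5004

1.5004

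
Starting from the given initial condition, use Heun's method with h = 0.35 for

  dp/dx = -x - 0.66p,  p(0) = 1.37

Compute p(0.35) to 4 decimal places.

Heun: k1 = f(x_n, p_n); k2 = f(x_n + h, p_n + h·k1); p_{n+1} = p_n + (h/2)·(k1 + k2).
x=0.000000, p=1.370000:
  k1 = f(0.000000, 1.370000) = -0.904200
  k2 = f(0.350000, 1.053530) = -1.045330
  p ← 1.370000 + (0.35/2)·(-0.904200 + (-1.045330)) = 1.028832
p(0.35) ≈ 1.0288

1.0288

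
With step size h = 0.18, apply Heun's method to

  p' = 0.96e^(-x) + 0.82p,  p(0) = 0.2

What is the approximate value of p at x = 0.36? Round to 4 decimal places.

0.6100

Heun: k1 = f(x_n, p_n); k2 = f(x_n + h, p_n + h·k1); p_{n+1} = p_n + (h/2)·(k1 + k2).
x=0.000000, p=0.200000:
  k1 = f(0.000000, 0.200000) = 1.124000
  k2 = f(0.180000, 0.402320) = 1.131762
  p ← 0.200000 + (0.18/2)·(1.124000 + 1.131762) = 0.403019
x=0.180000, p=0.403019:
  k1 = f(0.180000, 0.403019) = 1.132335
  k2 = f(0.360000, 0.606839) = 1.167377
  p ← 0.403019 + (0.18/2)·(1.132335 + 1.167377) = 0.609993
p(0.36) ≈ 0.6100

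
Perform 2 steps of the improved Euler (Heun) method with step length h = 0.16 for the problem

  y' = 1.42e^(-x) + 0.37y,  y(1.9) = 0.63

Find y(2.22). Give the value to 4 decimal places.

Heun: k1 = f(x_n, y_n); k2 = f(x_n + h, y_n + h·k1); y_{n+1} = y_n + (h/2)·(k1 + k2).
x=1.900000, y=0.630000:
  k1 = f(1.900000, 0.630000) = 0.445487
  k2 = f(2.060000, 0.701278) = 0.440457
  y ← 0.630000 + (0.16/2)·(0.445487 + 0.440457) = 0.700876
x=2.060000, y=0.700876:
  k1 = f(2.060000, 0.700876) = 0.440309
  k2 = f(2.220000, 0.771325) = 0.439615
  y ← 0.700876 + (0.16/2)·(0.440309 + 0.439615) = 0.771269
y(2.22) ≈ 0.7713

0.7713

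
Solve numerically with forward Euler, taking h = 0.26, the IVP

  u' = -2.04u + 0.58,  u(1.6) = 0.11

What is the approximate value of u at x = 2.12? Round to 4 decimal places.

0.2459

Euler: u_{n+1} = u_n + h·f(x_n, u_n).
x=1.600000, u=0.110000: f=0.355600 → u ← 0.110000 + 0.26·0.355600 = 0.202456
x=1.860000, u=0.202456: f=0.166990 → u ← 0.202456 + 0.26·0.166990 = 0.245873
u(2.12) ≈ 0.2459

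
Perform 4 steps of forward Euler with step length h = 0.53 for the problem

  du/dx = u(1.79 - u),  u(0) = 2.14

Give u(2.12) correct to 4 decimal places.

1.7900

Euler: u_{n+1} = u_n + h·f(x_n, u_n).
x=0.000000, u=2.140000: f=-0.749000 → u ← 2.140000 + 0.53·(-0.749000) = 1.743030
x=0.530000, u=1.743030: f=0.081870 → u ← 1.743030 + 0.53·0.081870 = 1.786421
x=1.060000, u=1.786421: f=0.006393 → u ← 1.786421 + 0.53·0.006393 = 1.789810
x=1.590000, u=1.789810: f=0.000341 → u ← 1.789810 + 0.53·0.000341 = 1.789990
u(2.12) ≈ 1.7900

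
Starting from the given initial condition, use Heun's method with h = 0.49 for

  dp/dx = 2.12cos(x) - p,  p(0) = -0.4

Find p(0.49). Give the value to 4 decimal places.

Heun: k1 = f(x_n, p_n); k2 = f(x_n + h, p_n + h·k1); p_{n+1} = p_n + (h/2)·(k1 + k2).
x=0.000000, p=-0.400000:
  k1 = f(0.000000, -0.400000) = 2.520000
  k2 = f(0.490000, 0.834800) = 1.035746
  p ← -0.400000 + (0.49/2)·(2.520000 + 1.035746) = 0.471158
p(0.49) ≈ 0.4712

0.4712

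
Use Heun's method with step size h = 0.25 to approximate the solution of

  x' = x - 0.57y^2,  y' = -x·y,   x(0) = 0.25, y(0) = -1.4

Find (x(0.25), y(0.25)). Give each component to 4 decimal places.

Heun on (x,y): k1 = f(t_n, state_n); k2 = f(t_n + h, state_n + h·k1); state_{n+1} = state_n + (h/2)·(k1 + k2).
0.000000: (0.250000, -1.400000)
  k1 = (-0.867200, 0.350000)
  predictor → (0.033200, -1.312500)
  k2 = (-0.948714, 0.043575)
  → (0.023011, -1.350803)
(x(0.25), y(0.25)) ≈ (0.0230, -1.3508)

0.0230, -1.3508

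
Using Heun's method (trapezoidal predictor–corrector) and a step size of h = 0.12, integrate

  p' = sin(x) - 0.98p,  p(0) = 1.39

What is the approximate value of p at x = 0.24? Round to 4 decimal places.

1.1263

Heun: k1 = f(x_n, p_n); k2 = f(x_n + h, p_n + h·k1); p_{n+1} = p_n + (h/2)·(k1 + k2).
x=0.000000, p=1.390000:
  k1 = f(0.000000, 1.390000) = -1.362200
  k2 = f(0.120000, 1.226536) = -1.082293
  p ← 1.390000 + (0.12/2)·(-1.362200 + (-1.082293)) = 1.243330
x=0.120000, p=1.243330:
  k1 = f(0.120000, 1.243330) = -1.098752
  k2 = f(0.240000, 1.111480) = -0.851548
  p ← 1.243330 + (0.12/2)·(-1.098752 + (-0.851548)) = 1.126312
p(0.24) ≈ 1.1263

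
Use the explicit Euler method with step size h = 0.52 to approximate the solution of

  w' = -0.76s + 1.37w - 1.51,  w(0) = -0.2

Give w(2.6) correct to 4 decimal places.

Euler: w_{n+1} = w_n + h·f(s_n, w_n).
s=0.000000, w=-0.200000: f=-1.784000 → w ← -0.200000 + 0.52·(-1.784000) = -1.127680
s=0.520000, w=-1.127680: f=-3.450122 → w ← -1.127680 + 0.52·(-3.450122) = -2.921743
s=1.040000, w=-2.921743: f=-6.303188 → w ← -2.921743 + 0.52·(-6.303188) = -6.199401
s=1.560000, w=-6.199401: f=-11.188780 → w ← -6.199401 + 0.52·(-11.188780) = -12.017566
s=2.080000, w=-12.017566: f=-19.554866 → w ← -12.017566 + 0.52·(-19.554866) = -22.186097
w(2.6) ≈ -22.1861

-22.1861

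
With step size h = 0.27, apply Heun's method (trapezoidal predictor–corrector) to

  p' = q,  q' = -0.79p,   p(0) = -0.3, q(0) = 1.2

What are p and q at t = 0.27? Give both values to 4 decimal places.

Heun on (p,q): k1 = f(t_n, state_n); k2 = f(t_n + h, state_n + h·k1); state_{n+1} = state_n + (h/2)·(k1 + k2).
0.000000: (-0.300000, 1.200000)
  k1 = (1.200000, 0.237000)
  predictor → (0.024000, 1.263990)
  k2 = (1.263990, -0.018960)
  → (0.032639, 1.229435)
(p(0.27), q(0.27)) ≈ (0.0326, 1.2294)

0.0326, 1.2294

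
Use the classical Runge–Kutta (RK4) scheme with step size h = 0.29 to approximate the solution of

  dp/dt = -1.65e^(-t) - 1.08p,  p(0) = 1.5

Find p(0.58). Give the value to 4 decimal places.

0.2783

RK4: k1 = f(t_n, p_n); k2 = f(t_n + h/2, p_n + (h/2)·k1); k3 = f(t_n + h/2, p_n + (h/2)·k2); k4 = f(t_n + h, p_n + h·k3); p_{n+1} = p_n + (h/6)·(k1 + 2k2 + 2k3 + k4).
t=0.000000, p=1.500000:
  k1 = f(0.000000, 1.500000) = -3.270000
  k2 = f(0.145000, 1.025850) = -2.535205
  k3 = f(0.145000, 1.132395) = -2.650274
  k4 = f(0.290000, 0.731421) = -2.024569
  p ← 1.500000 + (0.29/6)·(k1 + 2k2 + 2k3 + k4) = 0.742833
t=0.290000, p=0.742833:
  k1 = f(0.290000, 0.742833) = -2.036894
  k2 = f(0.435000, 0.447483) = -1.551269
  k3 = f(0.435000, 0.517899) = -1.627318
  k4 = f(0.580000, 0.270911) = -1.216416
  p ← 0.742833 + (0.29/6)·(k1 + 2k2 + 2k3 + k4) = 0.278326
p(0.58) ≈ 0.2783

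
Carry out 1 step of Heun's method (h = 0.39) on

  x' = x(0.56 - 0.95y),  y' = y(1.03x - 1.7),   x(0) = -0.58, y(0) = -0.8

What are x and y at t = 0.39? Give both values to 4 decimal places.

-0.8388, -0.3993

Heun on (x,y): k1 = f(t_n, state_n); k2 = f(t_n + h, state_n + h·k1); state_{n+1} = state_n + (h/2)·(k1 + k2).
0.000000: (-0.580000, -0.800000)
  k1 = (-0.765600, 1.837920)
  predictor → (-0.878584, -0.083211)
  k2 = (-0.561460, 0.216760)
  → (-0.838777, -0.399337)
(x(0.39), y(0.39)) ≈ (-0.8388, -0.3993)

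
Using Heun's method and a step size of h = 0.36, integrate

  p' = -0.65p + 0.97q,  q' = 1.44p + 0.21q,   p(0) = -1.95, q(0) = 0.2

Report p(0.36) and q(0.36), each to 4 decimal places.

-1.6593, -0.6970

Heun on (p,q): k1 = f(t_n, state_n); k2 = f(t_n + h, state_n + h·k1); state_{n+1} = state_n + (h/2)·(k1 + k2).
0.000000: (-1.950000, 0.200000)
  k1 = (1.461500, -2.766000)
  predictor → (-1.423860, -0.795760)
  k2 = (0.153622, -2.217468)
  → (-1.659278, -0.697024)
(p(0.36), q(0.36)) ≈ (-1.6593, -0.6970)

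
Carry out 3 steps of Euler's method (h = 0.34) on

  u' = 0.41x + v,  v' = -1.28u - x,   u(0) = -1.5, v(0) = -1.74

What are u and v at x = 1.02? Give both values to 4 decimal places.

-2.4185, 0.5268

Euler on (u,v): u_{n+1} = u_n + h·u', v_{n+1} = v_n + h·v'.
0.000000: (-1.500000, -1.740000); f=(-1.740000, 1.920000) → (-2.091600, -1.087200)
0.340000: (-2.091600, -1.087200); f=(-0.947800, 2.337248) → (-2.413852, -0.292536)
0.680000: (-2.413852, -0.292536); f=(-0.013736, 2.409731) → (-2.418522, 0.526773)
(u(1.02), v(1.02)) ≈ (-2.4185, 0.5268)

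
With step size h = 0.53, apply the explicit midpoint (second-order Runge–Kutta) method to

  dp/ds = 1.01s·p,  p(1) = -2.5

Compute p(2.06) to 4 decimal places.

-10.9382

Midpoint: k1 = f(s_n, p_n); k2 = f(s_n + h/2, p_n + (h/2)·k1); p_{n+1} = p_n + h·k2.
s=1.000000, p=-2.500000:
  k1 = f(1.000000, -2.500000) = -2.525000
  k2 = f(1.265000, -3.169125) = -4.049033
  p ← -2.500000 + 0.53·(-4.049033) = -4.645987
s=1.530000, p=-4.645987:
  k1 = f(1.530000, -4.645987) = -7.179444
  k2 = f(1.795000, -6.548540) = -11.872175
  p ← -4.645987 + 0.53·(-11.872175) = -10.938240
p(2.06) ≈ -10.9382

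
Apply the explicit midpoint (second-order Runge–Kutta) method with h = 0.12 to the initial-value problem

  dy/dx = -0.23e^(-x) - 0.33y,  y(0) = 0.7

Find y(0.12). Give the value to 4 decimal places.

Midpoint: k1 = f(x_n, y_n); k2 = f(x_n + h/2, y_n + (h/2)·k1); y_{n+1} = y_n + h·k2.
x=0.000000, y=0.700000:
  k1 = f(0.000000, 0.700000) = -0.461000
  k2 = f(0.060000, 0.672340) = -0.438478
  y ← 0.700000 + 0.12·(-0.438478) = 0.647383
y(0.12) ≈ 0.6474

0.6474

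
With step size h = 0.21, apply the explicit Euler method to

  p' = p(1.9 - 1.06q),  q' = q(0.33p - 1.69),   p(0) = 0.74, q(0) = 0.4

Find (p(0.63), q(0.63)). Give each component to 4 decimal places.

Euler on (p,q): p_{n+1} = p_n + h·p', q_{n+1} = q_n + h·q'.
0.000000: (0.740000, 0.400000); f=(1.092240, -0.578320) → (0.969370, 0.278553)
0.210000: (0.969370, 0.278553); f=(1.555582, -0.381647) → (1.296043, 0.198407)
0.420000: (1.296043, 0.198407); f=(2.189908, -0.250450) → (1.755923, 0.145812)
(p(0.63), q(0.63)) ≈ (1.7559, 0.1458)

1.7559, 0.1458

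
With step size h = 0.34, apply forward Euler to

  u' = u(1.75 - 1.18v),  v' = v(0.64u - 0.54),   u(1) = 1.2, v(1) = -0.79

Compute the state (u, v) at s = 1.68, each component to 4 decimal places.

Euler on (u,v): u_{n+1} = u_n + h·u', v_{n+1} = v_n + h·v'.
1.000000: (1.200000, -0.790000); f=(3.218640, -0.180120) → (2.294338, -0.851241)
1.340000: (2.294338, -0.851241); f=(6.319671, -0.790272) → (4.443026, -1.119933)
(u(1.68), v(1.68)) ≈ (4.4430, -1.1199)

4.4430, -1.1199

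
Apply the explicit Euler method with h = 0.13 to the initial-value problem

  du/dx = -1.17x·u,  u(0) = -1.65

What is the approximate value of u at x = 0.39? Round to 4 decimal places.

-1.5534

Euler: u_{n+1} = u_n + h·f(x_n, u_n).
x=0.000000, u=-1.650000: f=0.000000 → u ← -1.650000 + 0.13·0.000000 = -1.650000
x=0.130000, u=-1.650000: f=0.250965 → u ← -1.650000 + 0.13·0.250965 = -1.617375
x=0.260000, u=-1.617375: f=0.492005 → u ← -1.617375 + 0.13·0.492005 = -1.553414
u(0.39) ≈ -1.5534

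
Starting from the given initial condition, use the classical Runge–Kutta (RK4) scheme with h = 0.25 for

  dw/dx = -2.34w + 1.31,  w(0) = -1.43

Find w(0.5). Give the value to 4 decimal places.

RK4: k1 = f(x_n, w_n); k2 = f(x_n + h/2, w_n + (h/2)·k1); k3 = f(x_n + h/2, w_n + (h/2)·k2); k4 = f(x_n + h, w_n + h·k3); w_{n+1} = w_n + (h/6)·(k1 + 2k2 + 2k3 + k4).
x=0.000000, w=-1.430000:
  k1 = f(0.000000, -1.430000) = 4.656200
  k2 = f(0.125000, -0.847975) = 3.294261
  k3 = f(0.125000, -1.018217) = 3.692629
  k4 = f(0.250000, -0.506843) = 2.496012
  w ← -1.430000 + (0.25/6)·(k1 + 2k2 + 2k3 + k4) = -0.549750
x=0.250000, w=-0.549750:
  k1 = f(0.250000, -0.549750) = 2.596416
  k2 = f(0.375000, -0.225198) = 1.836964
  k3 = f(0.375000, -0.320130) = 2.059104
  k4 = f(0.500000, -0.034974) = 1.391840
  w ← -0.549750 + (0.25/6)·(k1 + 2k2 + 2k3 + k4) = -0.058901
w(0.5) ≈ -0.0589

-0.0589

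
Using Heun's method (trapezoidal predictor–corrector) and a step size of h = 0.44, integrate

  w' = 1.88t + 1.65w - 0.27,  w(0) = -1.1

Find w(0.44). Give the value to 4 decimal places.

Heun: k1 = f(t_n, w_n); k2 = f(t_n + h, w_n + h·k1); w_{n+1} = w_n + (h/2)·(k1 + k2).
t=0.000000, w=-1.100000:
  k1 = f(0.000000, -1.100000) = -2.085000
  k2 = f(0.440000, -2.017400) = -2.771510
  w ← -1.100000 + (0.44/2)·(-2.085000 + (-2.771510)) = -2.168432
w(0.44) ≈ -2.1684

-2.1684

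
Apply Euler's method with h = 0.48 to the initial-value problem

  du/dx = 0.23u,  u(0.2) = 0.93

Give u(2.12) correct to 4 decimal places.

Euler: u_{n+1} = u_n + h·f(x_n, u_n).
x=0.200000, u=0.930000: f=0.213900 → u ← 0.930000 + 0.48·0.213900 = 1.032672
x=0.680000, u=1.032672: f=0.237515 → u ← 1.032672 + 0.48·0.237515 = 1.146679
x=1.160000, u=1.146679: f=0.263736 → u ← 1.146679 + 0.48·0.263736 = 1.273272
x=1.640000, u=1.273272: f=0.292853 → u ← 1.273272 + 0.48·0.292853 = 1.413842
u(2.12) ≈ 1.4138

1.4138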